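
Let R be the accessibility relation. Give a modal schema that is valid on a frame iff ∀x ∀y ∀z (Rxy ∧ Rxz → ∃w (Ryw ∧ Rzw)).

A defining formula is ◇□r → □◇r (the .2 axiom).

◇□r → □◇r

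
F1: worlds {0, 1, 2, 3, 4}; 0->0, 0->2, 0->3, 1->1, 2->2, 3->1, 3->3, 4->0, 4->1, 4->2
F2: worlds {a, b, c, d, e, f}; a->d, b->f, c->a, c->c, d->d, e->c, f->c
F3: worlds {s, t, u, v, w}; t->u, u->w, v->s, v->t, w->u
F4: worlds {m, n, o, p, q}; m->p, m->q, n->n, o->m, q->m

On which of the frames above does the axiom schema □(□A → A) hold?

This is the axiom for shift-reflexivity; its first-order frame correspondent is ∀x ∀y (Rxy → Ryy).
F1: ✓.
F2: fails — Rbf but not Rff.
F3: fails — Ruw but not Rww.
F4: fails — Rom but not Rmm.
Valid on: F1.

F1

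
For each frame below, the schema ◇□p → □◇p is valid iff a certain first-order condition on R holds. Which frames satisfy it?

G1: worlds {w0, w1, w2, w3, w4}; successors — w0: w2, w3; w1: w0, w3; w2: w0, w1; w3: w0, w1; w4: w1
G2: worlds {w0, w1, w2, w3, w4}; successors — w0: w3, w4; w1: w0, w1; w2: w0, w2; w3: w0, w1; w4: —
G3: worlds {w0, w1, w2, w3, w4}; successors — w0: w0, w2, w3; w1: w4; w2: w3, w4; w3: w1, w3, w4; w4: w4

The schema corresponds to convergence: ∀x ∀y ∀z (Rxy ∧ Rxz → ∃w (Ryw ∧ Rzw)).
G1: fails — Rw1w0 and Rw1w3 but w0 and w3 have no common successor.
G2: fails — Rw0w4 and Rw0w4 but w4 and w4 have no common successor.
G3: ✓.
Valid on: G3.

G3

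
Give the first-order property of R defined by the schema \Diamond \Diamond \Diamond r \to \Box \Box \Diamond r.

\forall x \forall y \forall z ((x R^3 y \wedge x R^2 z) \to \exists w (y = w \wedge zRw))

This is a Sahlqvist (Geach-type) schema ◇^3□^0r → □^2◇^1r.
First-order correspondent: \forall x \forall y \forall z ((x R^3 y \wedge x R^2 z) \to \exists w (y = w \wedge zRw)).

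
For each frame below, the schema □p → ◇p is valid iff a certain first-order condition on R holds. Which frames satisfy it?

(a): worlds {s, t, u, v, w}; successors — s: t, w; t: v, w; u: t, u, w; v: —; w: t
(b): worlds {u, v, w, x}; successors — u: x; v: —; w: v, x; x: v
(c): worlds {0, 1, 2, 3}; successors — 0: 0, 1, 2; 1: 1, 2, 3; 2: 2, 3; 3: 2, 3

Frame correspondent (Sahlqvist): ∀x ∃y Rxy — i.e. seriality.
(a): fails — world v has no successor.
(b): fails — world v has no successor.
(c): satisfies the condition.
Valid on: (c).

(c)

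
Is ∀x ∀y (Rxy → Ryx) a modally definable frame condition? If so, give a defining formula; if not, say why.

Yes — defined by q → □◇q

Yes: it is symmetry, defined by the B schema q → □◇q.
Suppose q→□◇q is valid. Take Rxy and set V(q)={x}. Then q at x, so □◇q at x, so ◇q at y, so some z with Ryz has q; z=x, i.e. Ryx.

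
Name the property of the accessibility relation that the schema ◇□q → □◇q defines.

convergence

Suppose ◇□q→□◇q is valid. Take Rxy, Rxz and set V(q)={w : Ryw}. Then □q at y so ◇□q at x, so □◇q at x, so ◇q at z, giving w with Rzw and Ryw.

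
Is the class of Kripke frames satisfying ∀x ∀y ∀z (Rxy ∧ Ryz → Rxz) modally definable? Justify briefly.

Definable; □r → □□r defines it

This is a Sahlqvist condition; the 4 axiom □r → □□r defines it.
Suppose □r→□□r is valid. Take Rxy, Ryz and set V(r)={w : Rxw}. Then □r at x, so □□r at x, so □r at y, so r at z, i.e. Rxz.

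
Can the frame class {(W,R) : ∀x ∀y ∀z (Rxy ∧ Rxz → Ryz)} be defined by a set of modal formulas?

Yes: it is the Euclidean property, defined by the 5 schema ◇r → □◇r.
Suppose ◇r→□◇r is valid. Take Rxy, Rxz and set V(r)={y}. Then ◇r at x, so □◇r at x, so ◇r at z, so some w with Rzw has r; w=y, i.e. Rzy. By symmetry of the argument, Ryz.

Yes — defined by ◇r → □◇r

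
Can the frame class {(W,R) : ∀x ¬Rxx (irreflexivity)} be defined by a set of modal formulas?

Any modally definable frame class is closed under surjective bounded morphisms.
The 4-cycle (worlds a,b,c,d with a→b→c→d→a) is irreflexive, and the map sending every world to a single reflexive point • is a surjective bounded morphism (forth: every edge maps to (•,•); back: every world has a successor). So any modal formula valid on the 4-cycle is also valid on the reflexive point, which is not irreflexive.
So the class is not modally definable.

No — not modally definable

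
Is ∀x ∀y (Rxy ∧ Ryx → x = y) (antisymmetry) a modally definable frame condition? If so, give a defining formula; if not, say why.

No — not modally definable

If a class were modally definable it would be closed under surjective bounded morphisms (Goldblatt–Thomason).
The 4-cycle (worlds w0,w1,w2,w3 with w0→w1→w2→w3→w0) is antisymmetric. Sending even-indexed worlds to a and odd-indexed worlds to b is a surjective bounded morphism onto the two-world frame with a↔b, which is not antisymmetric.
So the class is not modally definable.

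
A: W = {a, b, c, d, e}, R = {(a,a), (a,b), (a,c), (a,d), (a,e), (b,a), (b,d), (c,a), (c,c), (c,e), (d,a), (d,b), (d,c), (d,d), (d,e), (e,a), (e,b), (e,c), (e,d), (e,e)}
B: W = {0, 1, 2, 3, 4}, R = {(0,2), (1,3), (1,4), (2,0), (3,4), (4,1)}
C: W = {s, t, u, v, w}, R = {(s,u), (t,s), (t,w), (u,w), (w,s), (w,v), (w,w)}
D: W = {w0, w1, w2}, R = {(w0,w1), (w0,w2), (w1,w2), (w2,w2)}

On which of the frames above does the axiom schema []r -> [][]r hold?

Frame correspondent (Sahlqvist): forall x forall y forall z (Rxy & Ryz -> Rxz) — i.e. transitivity.
A: fails — Rce and Red but not Rcd.
B: fails — R34 and R41 but not R31.
C: fails — Ruw and Rwv but not Ruv.
D: ✓.

D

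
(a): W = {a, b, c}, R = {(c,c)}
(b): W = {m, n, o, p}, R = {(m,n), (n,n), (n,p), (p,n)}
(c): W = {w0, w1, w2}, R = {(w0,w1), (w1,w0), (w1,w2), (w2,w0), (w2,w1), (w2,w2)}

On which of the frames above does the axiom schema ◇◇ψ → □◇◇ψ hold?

This is the axiom for a generalized confluence (Geach) condition; its first-order frame correspondent is ∀x ∀y ∀z ((xR²y ∧ xRz) → ∃w (y = w ∧ zR²w)).
(a): holds.
(b): holds.
(c): fails — w1R²w1, w1Rw0 but no w with w1=w and w0R²w.
Valid on: (a), (b).

(a), (b)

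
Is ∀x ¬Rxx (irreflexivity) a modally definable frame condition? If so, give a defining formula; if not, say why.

Modal frame validity is preserved under surjective bounded morphisms.
The 3-cycle (worlds s,t,u with s→t→u→s) is irreflexive, and the map sending every world to a single reflexive point • is a surjective bounded morphism (forth: every edge maps to (•,•); back: every world has a successor). So any modal formula valid on the 3-cycle is also valid on the reflexive point, which is not irreflexive.
So the class is not modally definable.

Not definable by any modal formula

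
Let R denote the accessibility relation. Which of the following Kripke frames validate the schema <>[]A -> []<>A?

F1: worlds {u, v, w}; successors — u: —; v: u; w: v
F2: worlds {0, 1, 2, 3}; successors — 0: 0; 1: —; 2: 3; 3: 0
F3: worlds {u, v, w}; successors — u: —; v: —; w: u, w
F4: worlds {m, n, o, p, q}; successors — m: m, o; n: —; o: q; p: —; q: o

This is the axiom for convergence; its first-order frame correspondent is forall x forall y forall z (Rxy & Rxz -> exists w (Ryw & Rzw)).
F1: fails — Rvu and Rvu but u and u have no common successor.
F2: satisfies the condition.
F3: fails — Rww and Rwu but w and u have no common successor.
F4: fails — Rmo and Rmm but o and m have no common successor.
Valid on: F2.

F2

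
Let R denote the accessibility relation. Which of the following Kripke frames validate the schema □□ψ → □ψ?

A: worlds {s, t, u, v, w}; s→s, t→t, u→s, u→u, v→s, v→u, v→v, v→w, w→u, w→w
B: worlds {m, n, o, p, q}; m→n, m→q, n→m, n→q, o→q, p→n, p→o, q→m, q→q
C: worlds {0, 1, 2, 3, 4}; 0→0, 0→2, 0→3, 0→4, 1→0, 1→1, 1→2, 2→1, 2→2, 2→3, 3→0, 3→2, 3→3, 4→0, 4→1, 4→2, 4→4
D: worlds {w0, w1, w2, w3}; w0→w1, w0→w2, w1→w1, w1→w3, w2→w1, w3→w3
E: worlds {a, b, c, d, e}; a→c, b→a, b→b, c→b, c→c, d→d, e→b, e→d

A, C, E

Frame correspondent (Sahlqvist): ∀x ∀y (Rxy → ∃z (Rxz ∧ Rzy)) — i.e. density.
A: ✓.
B: fails — Rpn but no z with Rpz and Rzn.
C: ✓.
D: fails — Rw0w2 but no z with Rw0z and Rzw2.
E: ✓.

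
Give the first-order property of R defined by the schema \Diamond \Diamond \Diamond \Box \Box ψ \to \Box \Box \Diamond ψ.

This is a Sahlqvist (Geach-type) schema ◇^3□^2ψ → □^2◇^1ψ.
Minimal-valuation argument: fix x; take any y with xR^3y and any z with xR^2z. Set V(ψ) to the set of worlds R-reachable from y in exactly 2 steps. Then □^2ψ holds at y, so the antecedent holds at x; validity forces ◇^1ψ at z, giving a w with zR^1w and yR^2w.
First-order correspondent: \forall x \forall y \forall z ((x R^3 y \wedge x R^2 z) \to \exists w (y R^2 w \wedge zRw)).

\forall x \forall y \forall z ((x R^3 y \wedge x R^2 z) \to \exists w (y R^2 w \wedge zRw))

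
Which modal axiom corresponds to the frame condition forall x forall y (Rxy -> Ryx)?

q → □◇q

This is symmetry; the standard corresponding axiom is B: q → □◇q.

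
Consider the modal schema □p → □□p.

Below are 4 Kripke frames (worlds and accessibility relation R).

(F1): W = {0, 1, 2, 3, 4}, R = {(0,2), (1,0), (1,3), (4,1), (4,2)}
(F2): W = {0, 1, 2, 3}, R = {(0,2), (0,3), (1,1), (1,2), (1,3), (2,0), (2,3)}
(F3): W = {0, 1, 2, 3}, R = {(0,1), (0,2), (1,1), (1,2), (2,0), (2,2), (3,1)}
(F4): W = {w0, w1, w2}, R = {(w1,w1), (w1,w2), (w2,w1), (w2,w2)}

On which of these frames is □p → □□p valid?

(F4)

This is the axiom for transitivity; its first-order frame correspondent is ∀x ∀y ∀z (Rxy ∧ Ryz → Rxz).
(F1): fails — R10 and R02 but not R12.
(F2): fails — R02 and R20 but not R00.
(F3): fails — R02 and R20 but not R00.
(F4): holds.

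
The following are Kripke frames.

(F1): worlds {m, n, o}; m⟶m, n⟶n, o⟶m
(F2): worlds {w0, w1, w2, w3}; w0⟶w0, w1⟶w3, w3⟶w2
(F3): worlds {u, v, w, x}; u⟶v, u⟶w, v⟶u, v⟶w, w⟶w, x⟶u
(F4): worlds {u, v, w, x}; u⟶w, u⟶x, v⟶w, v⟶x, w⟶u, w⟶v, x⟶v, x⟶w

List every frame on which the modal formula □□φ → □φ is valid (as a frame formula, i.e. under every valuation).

The schema corresponds to density: ∀x ∀y (Rxy → ∃z (Rxz ∧ Rzy)).
(F1): condition met.
(F2): fails — Rw3w2 but no z with Rw3z and Rzw2.
(F3): fails — Ruv but no z with Ruz and Rzv.
(F4): fails — Rwu but no z with Rwz and Rzu.
Valid on: (F1).

(F1)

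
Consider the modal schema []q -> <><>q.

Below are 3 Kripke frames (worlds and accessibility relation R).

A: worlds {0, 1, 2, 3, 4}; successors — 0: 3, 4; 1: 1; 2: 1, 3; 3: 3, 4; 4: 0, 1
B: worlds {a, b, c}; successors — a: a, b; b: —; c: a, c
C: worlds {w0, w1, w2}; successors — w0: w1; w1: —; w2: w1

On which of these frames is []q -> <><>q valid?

The schema corresponds to a generalized confluence (Geach) condition: forall x exists w (xRw & x R^2 w).
A: satisfies the condition.
B: fails — at b but no w with bRw and bR²w.
C: fails — at w0 but no w with w0Rw and w0R²w.

A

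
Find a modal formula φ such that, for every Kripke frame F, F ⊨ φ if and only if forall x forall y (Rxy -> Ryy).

A defining formula is □(□p → p) (the T□ axiom).
Suppose □(□p→p) is valid. Take Rxy and set V(p)={w : Ryw}. Then at y, □p holds; since □(□p→p) at x, □p→p at y, so p at y, i.e. Ryy.

□(□p → p)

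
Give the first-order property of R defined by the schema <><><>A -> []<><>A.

This is a Sahlqvist (Geach-type) schema ◇^3□^0A → □^1◇^2A.
Minimal-valuation argument: fix x; take any y with xR^3y and any z with xR^1z. Set V(A) to the set of worlds R-reachable from y in exactly 0 steps. Then □^0A holds at y, so the antecedent holds at x; validity forces ◇^2A at z, giving a w with zR^2w and yR^0w.
First-order correspondent: forall x forall y forall z ((x R^3 y & xRz) -> exists w (y = w & z R^2 w)).

forall x forall y forall z ((x R^3 y & xRz) -> exists w (y = w & z R^2 w))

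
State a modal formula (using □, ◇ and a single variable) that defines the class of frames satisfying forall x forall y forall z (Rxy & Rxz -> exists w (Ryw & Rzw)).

◇□ψ → □◇ψ

A defining formula is ◇□ψ → □◇ψ (the .2 axiom).
Suppose ◇□ψ→□◇ψ is valid. Take Rxy, Rxz and set V(ψ)={w : Ryw}. Then □ψ at y so ◇□ψ at x, so □◇ψ at x, so ◇ψ at z, giving w with Rzw and Ryw.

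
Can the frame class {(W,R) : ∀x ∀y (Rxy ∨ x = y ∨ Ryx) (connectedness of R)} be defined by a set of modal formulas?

If a class were modally definable it would be closed under disjoint unions (Goldblatt–Thomason).
Take 3 disjoint single-world reflexive frames: each is trivially connected, but their disjoint union has 3 worlds with no edge between distinct components, so it is not connected.
So the class is not modally definable.

Not modally definable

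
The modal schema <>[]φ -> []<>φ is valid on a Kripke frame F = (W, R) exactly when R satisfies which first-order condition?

convergence

Suppose ◇□φ→□◇φ is valid. Take Rxy, Rxz and set V(φ)={w : Ryw}. Then □φ at y so ◇□φ at x, so □◇φ at x, so ◇φ at z, giving w with Rzw and Ryw.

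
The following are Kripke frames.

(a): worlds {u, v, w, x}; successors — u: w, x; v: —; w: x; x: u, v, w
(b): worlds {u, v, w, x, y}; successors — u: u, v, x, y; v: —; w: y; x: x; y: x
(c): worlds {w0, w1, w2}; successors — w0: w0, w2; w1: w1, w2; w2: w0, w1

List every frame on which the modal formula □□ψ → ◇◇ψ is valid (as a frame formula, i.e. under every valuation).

(c)

The schema corresponds to a generalized confluence (Geach) condition: ∀x ∃w (xR²w ∧ xR²w).
(a): fails — at v but no t with vR²t and vR²t.
(b): fails — at v but no t with vR²t and vR²t.
(c): ✓.
Valid on: (c).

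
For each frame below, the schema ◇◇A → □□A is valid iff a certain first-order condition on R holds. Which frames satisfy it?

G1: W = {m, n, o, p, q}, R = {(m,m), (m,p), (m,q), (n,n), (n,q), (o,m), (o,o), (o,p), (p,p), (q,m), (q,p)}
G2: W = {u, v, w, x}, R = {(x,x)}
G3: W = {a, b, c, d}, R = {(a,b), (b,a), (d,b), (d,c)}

This is the axiom for a generalized confluence (Geach) condition; its first-order frame correspondent is ∀x ∀y ∀z ((xR²y ∧ xR²z) → ∃w (y = w ∧ z = w)).
G1: fails — mR²m, mR²p but m ≠ p.
G2: holds.
G3: holds.

G2, G3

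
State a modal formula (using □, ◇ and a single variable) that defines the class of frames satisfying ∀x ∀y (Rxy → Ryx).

A defining formula is ψ → □◇ψ (the B axiom).
Suppose ψ→□◇ψ is valid. Take Rxy and set V(ψ)={x}. Then ψ at x, so □◇ψ at x, so ◇ψ at y, so some z with Ryz has ψ; z=x, i.e. Ryx.

ψ → □◇ψ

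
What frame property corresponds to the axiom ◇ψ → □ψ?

partial functionality

Suppose ◇ψ→□ψ is valid. Take Rxy, Rxz and set V(ψ)={y}. Then ◇ψ at x, so □ψ at x, so ψ at z, i.e. z=y.
Conversely, on a frame with partial functionality the schema holds at every world under every valuation.
Frame condition: ∀x ∀y ∀z (Rxy ∧ Rxz → y = z).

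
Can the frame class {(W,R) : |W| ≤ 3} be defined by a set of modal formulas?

No

If a class were modally definable it would be closed under disjoint unions (Goldblatt–Thomason).
Any modal formula valid on each of 4 disjoint one-world frames is valid on their disjoint union (validity is preserved under disjoint unions). Each one-world frame has |W|=1≤3, but the union has |W|=4.
So no modal formula (or set of formulas) defines exactly the |W|≤3 frames.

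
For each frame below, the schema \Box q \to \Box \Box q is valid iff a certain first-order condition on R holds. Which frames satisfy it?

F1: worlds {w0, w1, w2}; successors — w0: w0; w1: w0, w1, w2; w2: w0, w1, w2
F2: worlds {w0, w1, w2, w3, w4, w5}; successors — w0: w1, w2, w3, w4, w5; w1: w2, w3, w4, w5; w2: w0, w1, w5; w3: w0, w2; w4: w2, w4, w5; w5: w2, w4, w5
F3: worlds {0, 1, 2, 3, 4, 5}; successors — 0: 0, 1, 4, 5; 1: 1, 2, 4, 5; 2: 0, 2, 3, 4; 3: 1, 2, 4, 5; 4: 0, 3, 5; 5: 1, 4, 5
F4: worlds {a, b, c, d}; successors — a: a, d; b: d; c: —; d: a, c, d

F1

Frame correspondent (Sahlqvist): \forall x \forall y \forall z (Rxy \wedge Ryz \to Rxz) — i.e. transitivity.
F1: ✓.
F2: fails — Rw1w3 and Rw3w0 but not Rw1w0.
F3: fails — R34 and R40 but not R30.
F4: fails — Rad and Rdc but not Rac.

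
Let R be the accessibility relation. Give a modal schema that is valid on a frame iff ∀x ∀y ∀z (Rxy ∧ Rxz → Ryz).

◇q → □◇q

This is the Euclidean property; the standard corresponding axiom is 5: ◇q → □◇q.
Suppose ◇q→□◇q is valid. Take Rxy, Rxz and set V(q)={y}. Then ◇q at x, so □◇q at x, so ◇q at z, so some w with Rzw has q; w=y, i.e. Rzy. By symmetry of the argument, Ryz.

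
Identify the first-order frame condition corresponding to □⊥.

□⊥ is valid iff no world has any successor (otherwise □⊥ fails at any world with one).

emptiness of R: ∀x ∀y ¬Rxy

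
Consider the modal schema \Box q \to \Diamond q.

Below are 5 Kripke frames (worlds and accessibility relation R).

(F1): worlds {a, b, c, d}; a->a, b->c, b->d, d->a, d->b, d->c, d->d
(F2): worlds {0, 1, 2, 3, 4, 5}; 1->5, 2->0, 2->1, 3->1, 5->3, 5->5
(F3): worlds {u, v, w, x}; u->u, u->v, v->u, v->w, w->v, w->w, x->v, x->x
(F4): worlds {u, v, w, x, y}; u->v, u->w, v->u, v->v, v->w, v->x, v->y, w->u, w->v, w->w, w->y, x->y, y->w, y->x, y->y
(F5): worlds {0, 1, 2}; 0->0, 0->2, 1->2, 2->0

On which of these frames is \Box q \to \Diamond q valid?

(F3), (F4), (F5)

The schema corresponds to seriality: \forall x \exists y Rxy.
(F1): fails — world c has no successor.
(F2): fails — world 0 has no successor.
(F3): condition met.
(F4): condition met.
(F5): condition met.
Valid on: (F3), (F4), (F5).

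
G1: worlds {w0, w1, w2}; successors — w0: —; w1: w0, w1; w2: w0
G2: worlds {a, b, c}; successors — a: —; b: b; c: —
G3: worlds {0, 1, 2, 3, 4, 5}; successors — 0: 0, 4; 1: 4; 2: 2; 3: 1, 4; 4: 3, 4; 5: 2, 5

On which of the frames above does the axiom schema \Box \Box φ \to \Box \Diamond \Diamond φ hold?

This is the axiom for a generalized confluence (Geach) condition; its first-order frame correspondent is \forall x \forall z (xRz \to \exists w (x R^2 w \wedge z R^2 w)).
G1: fails — w1Rw0 but no w with w1R²w and w0R²w.
G2: ✓.
G3: ✓.

G2, G3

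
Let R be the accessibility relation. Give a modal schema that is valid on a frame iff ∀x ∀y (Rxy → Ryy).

This is shift-reflexivity; the standard corresponding axiom is T□: □(□r → r).
Suppose □(□r→r) is valid. Take Rxy and set V(r)={w : Ryw}. Then at y, □r holds; since □(□r→r) at x, □r→r at y, so r at y, i.e. Ryy.

□(□r → r)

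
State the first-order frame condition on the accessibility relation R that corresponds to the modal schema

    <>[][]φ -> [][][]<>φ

forall x forall y forall z ((xRy & x R^3 z) -> exists w (y R^2 w & zRw))

This is a Sahlqvist (Geach-type) schema ◇^1□^2φ → □^3◇^1φ.
Minimal-valuation argument: fix x; take any y with xR^1y and any z with xR^3z. Set V(φ) to the set of worlds R-reachable from y in exactly 2 steps. Then □^2φ holds at y, so the antecedent holds at x; validity forces ◇^1φ at z, giving a w with zR^1w and yR^2w.
First-order correspondent: forall x forall y forall z ((xRy & x R^3 z) -> exists w (y R^2 w & zRw)).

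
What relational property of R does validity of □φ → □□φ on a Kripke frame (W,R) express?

Suppose □φ→□□φ is valid. Take Rxy, Ryz and set V(φ)={w : Rxw}. Then □φ at x, so □□φ at x, so □φ at y, so φ at z, i.e. Rxz.
Conversely, any frame satisfying ∀x ∀y ∀z (Rxy ∧ Ryz → Rxz) validates the schema.
Frame condition: ∀x ∀y ∀z (Rxy ∧ Ryz → Rxz).

transitivity: ∀x ∀y ∀z (Rxy ∧ Ryz → Rxz)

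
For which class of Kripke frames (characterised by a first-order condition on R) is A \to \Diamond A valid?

This schema is equivalent to the T axiom □A → A.
It corresponds to reflexivity: \forall x Rxx.

Reflexivity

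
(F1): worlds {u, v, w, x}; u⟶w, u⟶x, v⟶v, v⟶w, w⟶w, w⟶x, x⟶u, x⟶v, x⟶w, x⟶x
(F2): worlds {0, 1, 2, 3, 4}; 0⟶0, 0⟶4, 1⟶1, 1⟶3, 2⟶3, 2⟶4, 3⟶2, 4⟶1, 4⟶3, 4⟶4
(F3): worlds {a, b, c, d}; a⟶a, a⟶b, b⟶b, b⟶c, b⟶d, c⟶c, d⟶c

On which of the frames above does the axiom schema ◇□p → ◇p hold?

(F1), (F3)

The schema corresponds to a generalized confluence (Geach) condition: ∀x ∀y (xRy → ∃w (yRw ∧ xRw)).
(F1): holds.
(F2): fails — 1R3 but no w with 3Rw and 1Rw.
(F3): holds.
Valid on: (F1), (F3).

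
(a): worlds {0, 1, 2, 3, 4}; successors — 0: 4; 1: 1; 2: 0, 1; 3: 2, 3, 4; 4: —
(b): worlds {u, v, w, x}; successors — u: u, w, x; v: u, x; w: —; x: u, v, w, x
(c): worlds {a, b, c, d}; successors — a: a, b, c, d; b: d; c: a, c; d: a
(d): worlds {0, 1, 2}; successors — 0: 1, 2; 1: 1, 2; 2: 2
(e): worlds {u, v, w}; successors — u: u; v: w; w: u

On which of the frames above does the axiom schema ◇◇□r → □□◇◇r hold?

This is the axiom for a generalized confluence (Geach) condition; its first-order frame correspondent is ∀x ∀y ∀z ((xR²y ∧ xR²z) → ∃w (yRw ∧ zR²w)).
(a): fails — 2R²1, 2R²4 but no w with 1Rw and 4R²w.
(b): fails — uR²u, uR²w but no t with uRt and wR²t.
(c): fails — aR²b, aR²b but no w with bRw and bR²w.
(d): ✓.
(e): ✓.
Valid on: (d), (e).

(d), (e)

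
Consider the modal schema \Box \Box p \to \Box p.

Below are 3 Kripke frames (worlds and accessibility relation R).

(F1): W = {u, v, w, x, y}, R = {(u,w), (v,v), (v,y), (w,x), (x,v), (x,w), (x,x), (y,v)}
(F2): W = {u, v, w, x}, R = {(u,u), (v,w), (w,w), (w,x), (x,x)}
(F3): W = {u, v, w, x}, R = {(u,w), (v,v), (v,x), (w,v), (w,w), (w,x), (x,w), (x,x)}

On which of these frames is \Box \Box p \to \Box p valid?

The schema corresponds to density: \forall x \forall y (Rxy \to \exists z (Rxz \wedge Rzy)).
(F1): fails — Ruw but no z with Ruz and Rzw.
(F2): condition met.
(F3): condition met.
Valid on: (F2), (F3).

(F2), (F3)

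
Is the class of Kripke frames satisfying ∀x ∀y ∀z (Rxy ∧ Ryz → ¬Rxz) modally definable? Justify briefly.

No

Modal frame validity is preserved under surjective bounded morphisms.
The 5-cycle (worlds a,b,c,d,e with a→b→c→d→e→a) is intransitive. Mapping every world to a single reflexive point • is a surjective bounded morphism; the reflexive point is not intransitive (R••∧R•• but R••).
So no modal formula (or set of formulas) defines exactly the intransitive frames.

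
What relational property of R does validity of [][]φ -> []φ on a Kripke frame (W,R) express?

This schema is the C4 axiom.
It corresponds to density: forall x forall y (Rxy -> exists z (Rxz & Rzy)).

Density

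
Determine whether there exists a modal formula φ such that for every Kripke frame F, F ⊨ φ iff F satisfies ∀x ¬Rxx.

No — not modally definable

Modal frame validity is preserved under surjective bounded morphisms.
The 2-cycle (worlds a,b with a→b→a) is irreflexive, and the map sending every world to a single reflexive point • is a surjective bounded morphism (forth: every edge maps to (•,•); back: every world has a successor). So any modal formula valid on the 2-cycle is also valid on the reflexive point, which is not irreflexive.
So the class is not modally definable.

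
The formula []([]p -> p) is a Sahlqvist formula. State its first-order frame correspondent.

shift-reflexivity

This schema is the T□ axiom.
It corresponds to shift-reflexivity: forall x forall y (Rxy -> Ryy).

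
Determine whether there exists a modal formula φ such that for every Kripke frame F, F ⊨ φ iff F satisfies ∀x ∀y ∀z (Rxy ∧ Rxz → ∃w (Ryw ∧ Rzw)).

Yes: it is convergence, defined by the .2 schema ◇□p → □◇p.
Suppose ◇□p→□◇p is valid. Take Rxy, Rxz and set V(p)={w : Ryw}. Then □p at y so ◇□p at x, so □◇p at x, so ◇p at z, giving w with Rzw and Ryw.

Definable; ◇□p → □◇p defines it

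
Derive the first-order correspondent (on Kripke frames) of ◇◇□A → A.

∀x ∀y (xR²y → ∃w (yRw ∧ x = w))

This is a Sahlqvist (Geach-type) schema ◇^2□^1A → □^0◇^0A.
Minimal-valuation argument: fix x; take any y with xR^2y and any z with xR^0z. Set V(A) to the set of worlds R-reachable from y in exactly 1 step. Then □^1A holds at y, so the antecedent holds at x; validity forces ◇^0A at z, giving a w with zR^0w and yR^1w.
First-order correspondent: ∀x ∀y (xR²y → ∃w (yRw ∧ x = w)).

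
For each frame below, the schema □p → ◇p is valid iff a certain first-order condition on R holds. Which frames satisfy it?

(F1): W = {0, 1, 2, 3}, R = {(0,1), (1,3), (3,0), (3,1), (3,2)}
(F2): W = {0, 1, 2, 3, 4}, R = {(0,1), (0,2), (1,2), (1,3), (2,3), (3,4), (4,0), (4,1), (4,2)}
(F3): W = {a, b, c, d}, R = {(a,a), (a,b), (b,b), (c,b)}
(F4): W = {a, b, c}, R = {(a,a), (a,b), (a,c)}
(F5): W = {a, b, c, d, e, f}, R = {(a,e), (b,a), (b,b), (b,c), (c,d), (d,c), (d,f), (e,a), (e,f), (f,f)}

(F2), (F5)

This is the axiom for seriality; its first-order frame correspondent is ∀x ∃y Rxy.
(F1): fails — world 2 has no successor.
(F2): holds.
(F3): fails — world d has no successor.
(F4): fails — world b has no successor.
(F5): holds.
Valid on: (F2), (F5).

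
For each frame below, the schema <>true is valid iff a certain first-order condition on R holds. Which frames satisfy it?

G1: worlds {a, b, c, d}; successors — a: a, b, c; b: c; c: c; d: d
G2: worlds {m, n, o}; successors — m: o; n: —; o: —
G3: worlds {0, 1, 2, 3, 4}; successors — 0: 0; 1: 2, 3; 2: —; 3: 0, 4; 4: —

The schema corresponds to seriality: forall x exists y Rxy.
G1: holds.
G2: fails — world n has no successor.
G3: fails — world 2 has no successor.
Valid on: G1.

G1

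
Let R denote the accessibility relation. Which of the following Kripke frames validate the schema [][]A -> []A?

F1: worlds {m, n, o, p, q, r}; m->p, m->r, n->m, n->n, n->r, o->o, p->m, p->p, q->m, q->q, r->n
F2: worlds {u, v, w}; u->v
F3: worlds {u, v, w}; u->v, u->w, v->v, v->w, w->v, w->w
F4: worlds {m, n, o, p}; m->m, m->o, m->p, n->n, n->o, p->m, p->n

F3, F4

Frame correspondent (Sahlqvist): forall x forall y (Rxy -> exists z (Rxz & Rzy)) — i.e. density.
F1: fails — Rmr but no z with Rmz and Rzr.
F2: fails — Ruv but no z with Ruz and Rzv.
F3: ✓.
F4: ✓.
Valid on: F3, F4.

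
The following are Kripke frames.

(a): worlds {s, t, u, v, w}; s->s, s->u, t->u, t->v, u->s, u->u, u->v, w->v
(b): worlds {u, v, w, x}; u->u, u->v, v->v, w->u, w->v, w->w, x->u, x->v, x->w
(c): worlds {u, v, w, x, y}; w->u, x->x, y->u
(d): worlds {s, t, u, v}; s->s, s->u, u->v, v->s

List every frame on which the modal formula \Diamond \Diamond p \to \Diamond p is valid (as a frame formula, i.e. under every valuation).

Frame correspondent (Sahlqvist): \forall x \forall y \forall z (Rxy \wedge Ryz \to Rxz) — i.e. transitivity.
(a): fails — Rtu and Rus but not Rts.
(b): condition met.
(c): condition met.
(d): fails — Rsu and Ruv but not Rsv.
Valid on: (b), (c).

(b), (c)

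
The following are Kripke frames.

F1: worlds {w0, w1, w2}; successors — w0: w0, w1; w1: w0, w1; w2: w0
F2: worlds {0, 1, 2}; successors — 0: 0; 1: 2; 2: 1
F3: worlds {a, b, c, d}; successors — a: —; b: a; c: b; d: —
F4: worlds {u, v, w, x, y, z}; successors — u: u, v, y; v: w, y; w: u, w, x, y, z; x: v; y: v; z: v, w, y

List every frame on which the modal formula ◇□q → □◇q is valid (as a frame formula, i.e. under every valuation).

The schema corresponds to convergence: ∀x ∀y ∀z (Rxy ∧ Rxz → ∃w (Ryw ∧ Rzw)).
F1: ✓.
F2: ✓.
F3: fails — Rba and Rba but a and a have no common successor.
F4: fails — Ruv and Ruy but v and y have no common successor.

F1, F2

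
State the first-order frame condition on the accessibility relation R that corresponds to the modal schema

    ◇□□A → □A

This is a Sahlqvist (Geach-type) schema ◇^1□^2A → □^1◇^0A.
Minimal-valuation argument: fix x; take any y with xR^1y and any z with xR^1z. Set V(A) to the set of worlds R-reachable from y in exactly 2 steps. Then □^2A holds at y, so the antecedent holds at x; validity forces ◇^0A at z, giving a w with zR^0w and yR^2w.
First-order correspondent: ∀x ∀y ∀z ((xRy ∧ xRz) → ∃w (yR²w ∧ z = w)).

∀x ∀y ∀z ((xRy ∧ xRz) → ∃w (yR²w ∧ z = w))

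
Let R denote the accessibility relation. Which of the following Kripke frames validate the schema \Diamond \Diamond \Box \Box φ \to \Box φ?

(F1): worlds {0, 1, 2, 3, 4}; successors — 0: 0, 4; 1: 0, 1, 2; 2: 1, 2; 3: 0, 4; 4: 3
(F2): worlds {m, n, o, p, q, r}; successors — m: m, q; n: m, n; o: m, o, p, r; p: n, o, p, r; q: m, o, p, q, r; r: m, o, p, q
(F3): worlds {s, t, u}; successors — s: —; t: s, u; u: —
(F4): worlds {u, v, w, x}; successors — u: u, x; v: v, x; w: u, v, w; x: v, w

Frame correspondent (Sahlqvist): \forall x \forall y \forall z ((x R^2 y \wedge xRz) \to \exists w (y R^2 w \wedge z = w)) — i.e. a generalized confluence (Geach) condition.
(F1): fails — 1R²0, 1R1 but no w with 0R²w and 1=w.
(F2): fails — nR²m, nRn but no w with mR²w and n=w.
(F3): ✓.
(F4): fails — uR²v, uRu but no t with vR²t and u=t.

(F3)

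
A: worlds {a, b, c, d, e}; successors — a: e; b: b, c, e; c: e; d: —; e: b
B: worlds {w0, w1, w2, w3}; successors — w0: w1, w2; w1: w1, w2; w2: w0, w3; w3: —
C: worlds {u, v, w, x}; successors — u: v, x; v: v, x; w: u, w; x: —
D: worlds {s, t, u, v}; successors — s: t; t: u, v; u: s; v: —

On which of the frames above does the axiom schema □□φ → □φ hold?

C

This is the axiom for density; its first-order frame correspondent is ∀x ∀y (Rxy → ∃z (Rxz ∧ Rzy)).
A: fails — Rae but no z with Raz and Rze.
B: fails — Rw2w0 but no z with Rw2z and Rzw0.
C: condition met.
D: fails — Rus but no z with Ruz and Rzs.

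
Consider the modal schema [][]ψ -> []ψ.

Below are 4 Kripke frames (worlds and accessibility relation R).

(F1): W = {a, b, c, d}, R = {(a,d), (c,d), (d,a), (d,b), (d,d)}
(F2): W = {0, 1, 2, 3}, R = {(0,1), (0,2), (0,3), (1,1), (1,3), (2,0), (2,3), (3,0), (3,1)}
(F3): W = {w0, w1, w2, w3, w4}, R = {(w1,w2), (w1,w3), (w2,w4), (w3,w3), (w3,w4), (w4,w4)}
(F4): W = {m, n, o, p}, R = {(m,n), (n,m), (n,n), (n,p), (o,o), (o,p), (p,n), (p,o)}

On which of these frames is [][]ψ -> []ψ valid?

(F1), (F4)

This is the axiom for density; its first-order frame correspondent is forall x forall y (Rxy -> exists z (Rxz & Rzy)).
(F1): condition met.
(F2): fails — R02 but no z with R0z and Rz2.
(F3): fails — Rw1w2 but no z with Rw1z and Rzw2.
(F4): condition met.
Valid on: (F1), (F4).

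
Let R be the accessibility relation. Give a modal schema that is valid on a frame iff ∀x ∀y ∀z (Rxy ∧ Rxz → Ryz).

A defining formula is ◇s → □◇s (the 5 axiom).
Suppose ◇s→□◇s is valid. Take Rxy, Rxz and set V(s)={y}. Then ◇s at x, so □◇s at x, so ◇s at z, so some w with Rzw has s; w=y, i.e. Rzy. By symmetry of the argument, Ryz.

◇s → □◇s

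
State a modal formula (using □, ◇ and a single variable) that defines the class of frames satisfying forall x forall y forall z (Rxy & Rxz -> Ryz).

◇s → □◇s

This is the Euclidean property; the standard corresponding axiom is 5: ◇s → □◇s.
Suppose ◇s→□◇s is valid. Take Rxy, Rxz and set V(s)={y}. Then ◇s at x, so □◇s at x, so ◇s at z, so some w with Rzw has s; w=y, i.e. Rzy. By symmetry of the argument, Ryz.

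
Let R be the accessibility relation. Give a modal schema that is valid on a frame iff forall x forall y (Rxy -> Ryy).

The condition is shift-reflexivity. The T□ schema □(□s → s) defines it.
Suppose □(□s→s) is valid. Take Rxy and set V(s)={w : Ryw}. Then at y, □s holds; since □(□s→s) at x, □s→s at y, so s at y, i.e. Ryy.

□(□s → s)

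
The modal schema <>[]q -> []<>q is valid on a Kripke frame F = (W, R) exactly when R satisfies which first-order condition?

Convergence

Suppose ◇□q→□◇q is valid. Take Rxy, Rxz and set V(q)={w : Ryw}. Then □q at y so ◇□q at x, so □◇q at x, so ◇q at z, giving w with Rzw and Ryw.
Conversely, any frame satisfying forall x forall y forall z (Rxy & Rxz -> exists w (Ryw & Rzw)) validates the schema.
So the correspondent is convergence.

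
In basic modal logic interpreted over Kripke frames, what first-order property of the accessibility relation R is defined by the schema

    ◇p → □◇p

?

the Euclidean property

Suppose ◇p→□◇p is valid. Take Rxy, Rxz and set V(p)={y}. Then ◇p at x, so □◇p at x, so ◇p at z, so some w with Rzw has p; w=y, i.e. Rzy. By symmetry of the argument, Ryz.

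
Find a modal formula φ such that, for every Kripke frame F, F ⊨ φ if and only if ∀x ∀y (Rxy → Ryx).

This is symmetry; the standard corresponding axiom is B: s → □◇s.
Suppose s→□◇s is valid. Take Rxy and set V(s)={x}. Then s at x, so □◇s at x, so ◇s at y, so some z with Ryz has s; z=x, i.e. Ryx.

s → □◇s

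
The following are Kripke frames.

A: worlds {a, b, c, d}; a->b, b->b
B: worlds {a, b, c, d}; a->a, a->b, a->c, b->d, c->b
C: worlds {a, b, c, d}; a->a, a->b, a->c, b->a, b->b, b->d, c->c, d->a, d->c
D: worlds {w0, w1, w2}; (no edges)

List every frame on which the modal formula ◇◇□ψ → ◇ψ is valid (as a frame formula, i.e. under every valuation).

A, D

This is the axiom for a generalized confluence (Geach) condition; its first-order frame correspondent is ∀x ∀y (xR²y → ∃w (yRw ∧ xRw)).
A: holds.
B: fails — aR²b but no w with bRw and aRw.
C: fails — bR²c but no w with cRw and bRw.
D: holds.
Valid on: A, D.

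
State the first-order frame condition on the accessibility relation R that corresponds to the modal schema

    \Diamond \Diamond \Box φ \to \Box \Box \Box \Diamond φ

\forall x \forall y \forall z ((x R^2 y \wedge x R^3 z) \to \exists w (yRw \wedge zRw))

This is a Sahlqvist (Geach-type) schema ◇^2□^1φ → □^3◇^1φ.
Minimal-valuation argument: fix x; take any y with xR^2y and any z with xR^3z. Set V(φ) to the set of worlds R-reachable from y in exactly 1 step. Then □^1φ holds at y, so the antecedent holds at x; validity forces ◇^1φ at z, giving a w with zR^1w and yR^1w.
First-order correspondent: \forall x \forall y \forall z ((x R^2 y \wedge x R^3 z) \to \exists w (yRw \wedge zRw)).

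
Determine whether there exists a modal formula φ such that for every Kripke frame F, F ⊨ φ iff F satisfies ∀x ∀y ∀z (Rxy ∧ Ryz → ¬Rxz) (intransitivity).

Not modally definable

Modal frame validity is preserved under surjective bounded morphisms.
The 7-cycle (worlds w0,w1,w2,w3,w4,w5,w6 with w0→w1→w2→w3→w4→w5→w6→w0) is intransitive. Mapping every world to a single reflexive point • is a surjective bounded morphism; the reflexive point is not intransitive (R••∧R•• but R••).
So the class is not modally definable.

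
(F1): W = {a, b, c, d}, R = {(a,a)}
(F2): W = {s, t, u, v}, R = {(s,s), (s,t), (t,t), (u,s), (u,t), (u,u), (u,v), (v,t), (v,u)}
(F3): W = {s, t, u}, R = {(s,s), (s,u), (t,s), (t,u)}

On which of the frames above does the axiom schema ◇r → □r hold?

(F1)

Frame correspondent (Sahlqvist): ∀x ∀y ∀z (Rxy ∧ Rxz → y = z) — i.e. partial functionality.
(F1): holds.
(F2): fails — s sees both s and t.
(F3): fails — s sees both s and u.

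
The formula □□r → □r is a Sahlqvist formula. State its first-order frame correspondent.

density: ∀x ∀y (Rxy → ∃z (Rxz ∧ Rzy))

Suppose □□r→□r is valid. Take Rxy and set V(r)={w : xR²w}. Then □□r at x, so □r at x, so r at y, i.e. ∃z(Rxz∧Rzy).
Conversely, on a frame with density the schema holds at every world under every valuation.
Frame condition: ∀x ∀y (Rxy → ∃z (Rxz ∧ Rzy)).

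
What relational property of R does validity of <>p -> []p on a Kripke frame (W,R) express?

This schema is the CD axiom.
It corresponds to partial functionality: forall x forall y forall z (Rxy & Rxz -> y = z).

partial functionality: forall x forall y forall z (Rxy & Rxz -> y = z)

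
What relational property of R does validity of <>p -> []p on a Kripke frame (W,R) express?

Suppose ◇p→□p is valid. Take Rxy, Rxz and set V(p)={y}. Then ◇p at x, so □p at x, so p at z, i.e. z=y.
The converse is a direct semantic check.
So the correspondent is partial functionality.

partial functionality: forall x forall y forall z (Rxy & Rxz -> y = z)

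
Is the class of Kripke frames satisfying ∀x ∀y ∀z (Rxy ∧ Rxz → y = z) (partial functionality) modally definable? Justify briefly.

Yes: it is partial functionality, defined by the CD schema ◇q → □q.
Suppose ◇q→□q is valid. Take Rxy, Rxz and set V(q)={y}. Then ◇q at x, so □q at x, so q at z, i.e. z=y.

Yes, by ◇q → □q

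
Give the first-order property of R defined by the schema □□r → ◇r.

∀x ∃w (xR²w ∧ xRw)

This is a Sahlqvist (Geach-type) schema ◇^0□^2r → □^0◇^1r.
First-order correspondent: ∀x ∃w (xR²w ∧ xRw).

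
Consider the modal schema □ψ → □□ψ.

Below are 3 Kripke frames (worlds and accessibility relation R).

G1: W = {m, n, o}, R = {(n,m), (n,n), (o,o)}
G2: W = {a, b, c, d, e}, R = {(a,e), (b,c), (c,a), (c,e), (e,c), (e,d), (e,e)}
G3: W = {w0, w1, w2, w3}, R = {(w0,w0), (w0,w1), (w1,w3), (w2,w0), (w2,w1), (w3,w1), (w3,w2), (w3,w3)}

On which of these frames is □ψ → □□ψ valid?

The schema corresponds to transitivity: ∀x ∀y ∀z (Rxy ∧ Ryz → Rxz).
G1: holds.
G2: fails — Rbc and Rce but not Rbe.
G3: fails — Rw1w3 and Rw3w1 but not Rw1w1.
Valid on: G1.

G1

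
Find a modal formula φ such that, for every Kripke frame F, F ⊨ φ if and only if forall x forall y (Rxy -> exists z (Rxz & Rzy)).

□□q → □q

This is density; the standard corresponding axiom is C4: □□q → □q.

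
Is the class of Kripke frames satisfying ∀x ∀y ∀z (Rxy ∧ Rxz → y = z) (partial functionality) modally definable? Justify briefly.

The condition is partial functionality. A defining modal formula is ◇p → □p.
Suppose ◇p→□p is valid. Take Rxy, Rxz and set V(p)={y}. Then ◇p at x, so □p at x, so p at z, i.e. z=y.

Definable; ◇p → □p defines it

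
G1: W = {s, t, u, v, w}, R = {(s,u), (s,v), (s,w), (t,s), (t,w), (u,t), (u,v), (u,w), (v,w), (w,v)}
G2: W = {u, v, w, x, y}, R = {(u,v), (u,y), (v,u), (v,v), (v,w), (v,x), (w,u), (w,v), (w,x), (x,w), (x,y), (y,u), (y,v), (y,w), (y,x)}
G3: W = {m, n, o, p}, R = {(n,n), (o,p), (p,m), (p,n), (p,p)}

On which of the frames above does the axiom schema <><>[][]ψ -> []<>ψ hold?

G2

The schema corresponds to a generalized confluence (Geach) condition: forall x forall y forall z ((x R^2 y & xRz) -> exists w (y R^2 w & zRw)).
G1: fails — sR²v, sRv but no w* with vR²w* and vRw*.
G2: ✓.
G3: fails — oR²m, oRp but no w with mR²w and pRw.
Valid on: G2.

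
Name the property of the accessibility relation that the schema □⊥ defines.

Emptiness of R

This schema is the Ver axiom.
It corresponds to emptiness of R: ∀x ∀y ¬Rxy.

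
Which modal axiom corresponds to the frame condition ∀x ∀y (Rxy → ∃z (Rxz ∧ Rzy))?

□□q → □q

This is density; the standard corresponding axiom is C4: □□q → □q.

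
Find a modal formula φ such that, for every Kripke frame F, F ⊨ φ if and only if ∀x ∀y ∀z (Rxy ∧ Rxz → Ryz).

A defining formula is ◇r → □◇r (the 5 axiom).

◇r → □◇r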